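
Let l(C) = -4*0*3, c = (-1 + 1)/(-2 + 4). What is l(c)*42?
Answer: 0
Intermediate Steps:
c = 0 (c = 0/2 = 0*(½) = 0)
l(C) = 0 (l(C) = 0*3 = 0)
l(c)*42 = 0*42 = 0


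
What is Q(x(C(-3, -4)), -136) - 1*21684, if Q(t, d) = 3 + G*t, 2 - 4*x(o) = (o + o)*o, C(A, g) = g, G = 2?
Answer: -21696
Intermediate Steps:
x(o) = ½ - o²/2 (x(o) = ½ - (o + o)*o/4 = ½ - 2*o*o/4 = ½ - o²/2)
Q(t, d) = 3 + 2*t
Q(x(C(-3, -4)), -136) - 1*21684 = (3 + 2*(½ - ½*(-4)²)) - 1*21684 = (3 + 2*(½ - ½*16)) - 21684 = (3 + 2*(½ - 8)) - 21684 = (3 + 2*(-15/2)) - 21684 = (3 - 15) - 21684 = -12 - 21684 = -21696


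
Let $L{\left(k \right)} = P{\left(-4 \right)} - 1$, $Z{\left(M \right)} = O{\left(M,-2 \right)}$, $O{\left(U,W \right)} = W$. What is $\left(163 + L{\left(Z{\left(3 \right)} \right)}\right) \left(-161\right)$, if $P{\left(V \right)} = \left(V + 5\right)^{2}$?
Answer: $-26243$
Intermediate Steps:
$P{\left(V \right)} = \left(5 + V\right)^{2}$
$Z{\left(M \right)} = -2$
$L{\left(k \right)} = 0$ ($L{\left(k \right)} = \left(5 - 4\right)^{2} - 1 = 1^{2} - 1 = 1 - 1 = 0$)
$\left(163 + L{\left(Z{\left(3 \right)} \right)}\right) \left(-161\right) = \left(163 + 0\right) \left(-161\right) = 163 \left(-161\right) = -26243$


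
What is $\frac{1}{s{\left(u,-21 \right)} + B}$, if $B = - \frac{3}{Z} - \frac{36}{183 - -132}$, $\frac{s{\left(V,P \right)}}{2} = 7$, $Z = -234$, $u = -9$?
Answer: $\frac{2730}{37943} \approx 0.07195$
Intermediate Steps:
$s{\left(V,P \right)} = 14$ ($s{\left(V,P \right)} = 2 \cdot 7 = 14$)
$B = - \frac{277}{2730}$ ($B = - \frac{3}{-234} - \frac{36}{183 - -132} = \left(-3\right) \left(- \frac{1}{234}\right) - \frac{36}{183 + 132} = \frac{1}{78} - \frac{36}{315} = \frac{1}{78} - \frac{4}{35} = - \frac{277}{2730} \approx -0.10147$)
$\frac{1}{s{\left(u,-21 \right)} + B} = \frac{1}{14 - \frac{277}{2730}} = \frac{1}{\frac{37943}{2730}} = \frac{2730}{37943}$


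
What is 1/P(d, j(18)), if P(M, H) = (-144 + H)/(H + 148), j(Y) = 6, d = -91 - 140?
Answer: -77/69 ≈ -1.1159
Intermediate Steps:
d = -231
P(M, H) = (-144 + H)/(148 + H)
1/P(d, j(18)) = 1/((-144 + 6)/(148 + 6)) = 1/(-138/154) = 1/((1/154)*(-138)) = 1/(-69/77) = -77/69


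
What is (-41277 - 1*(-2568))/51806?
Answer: -38709/51806 ≈ -0.74719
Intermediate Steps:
(-41277 - 1*(-2568))/51806 = (-41277 + 2568)*(1/51806) = -38709*1/51806 = -38709/51806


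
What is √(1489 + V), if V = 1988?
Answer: √3477 ≈ 58.966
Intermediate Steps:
√(1489 + V) = √(1489 + 1988) = √3477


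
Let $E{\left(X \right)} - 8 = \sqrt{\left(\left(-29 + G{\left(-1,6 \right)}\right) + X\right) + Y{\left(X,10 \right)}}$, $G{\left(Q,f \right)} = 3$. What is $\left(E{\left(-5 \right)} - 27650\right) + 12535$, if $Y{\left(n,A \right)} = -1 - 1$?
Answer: $-15107 + i \sqrt{33} \approx -15107.0 + 5.7446 i$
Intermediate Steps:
$Y{\left(n,A \right)} = -2$ ($Y{\left(n,A \right)} = -1 - 1 = -2$)
$E{\left(X \right)} = 8 + \sqrt{-28 + X}$ ($E{\left(X \right)} = 8 + \sqrt{\left(\left(-29 + 3\right) + X\right) - 2} = 8 + \sqrt{\left(-26 + X\right) - 2} = 8 + \sqrt{-28 + X}$)
$\left(E{\left(-5 \right)} - 27650\right) + 12535 = \left(\left(8 + \sqrt{-28 - 5}\right) - 27650\right) + 12535 = \left(\left(8 + \sqrt{-33}\right) - 27650\right) + 12535 = \left(\left(8 + i \sqrt{33}\right) - 27650\right) + 12535 = \left(-27642 + i \sqrt{33}\right) + 12535 = -15107 + i \sqrt{33}$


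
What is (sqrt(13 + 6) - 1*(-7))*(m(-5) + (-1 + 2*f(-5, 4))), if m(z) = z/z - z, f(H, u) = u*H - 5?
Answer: -315 - 45*sqrt(19) ≈ -511.15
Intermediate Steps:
f(H, u) = -5 + H*u (f(H, u) = H*u - 5 = -5 + H*u)
m(z) = 1 - z
(sqrt(13 + 6) - 1*(-7))*(m(-5) + (-1 + 2*f(-5, 4))) = (sqrt(13 + 6) - 1*(-7))*((1 - 1*(-5)) + (-1 + 2*(-5 - 5*4))) = (sqrt(19) + 7)*((1 + 5) + (-1 + 2*(-5 - 20))) = (7 + sqrt(19))*(6 + (-1 + 2*(-25))) = (7 + sqrt(19))*(6 + (-1 - 50)) = (7 + sqrt(19))*(6 - 51) = (7 + sqrt(19))*(-45) = -315 - 45*sqrt(19)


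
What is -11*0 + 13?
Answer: 13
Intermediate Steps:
-11*0 + 13 = 0 + 13 = 13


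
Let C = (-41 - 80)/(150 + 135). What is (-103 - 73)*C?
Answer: 21296/285 ≈ 74.723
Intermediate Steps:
C = -121/285 ≈ -0.42456
(-103 - 73)*C = (-103 - 73)*(-121/285) = -176*(-121/285) = 21296/285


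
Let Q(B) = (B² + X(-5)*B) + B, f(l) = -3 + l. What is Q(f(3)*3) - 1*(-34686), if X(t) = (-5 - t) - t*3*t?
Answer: 34686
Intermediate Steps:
X(t) = -5 - t - 3*t² (X(t) = (-5 - t) - 3*t*t = (-5 - t) - 3*t² = -5 - t - 3*t²)
Q(B) = B² - 74*B (Q(B) = (B² + (-5 - 1*(-5) - 3*(-5)²)*B) + B = (B² + (-5 + 5 - 3*25)*B) + B = (B² + (-5 + 5 - 75)*B) + B = (B² - 75*B) + B = B² - 74*B)
Q(f(3)*3) - 1*(-34686) = ((-3 + 3)*3)*(-74 + (-3 + 3)*3) - 1*(-34686) = (0*3)*(-74 + 0*3) + 34686 = 0*(-74 + 0) + 34686 = 0*(-74) + 34686 = 0 + 34686 = 34686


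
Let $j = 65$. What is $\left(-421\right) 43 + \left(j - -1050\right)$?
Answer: $-16988$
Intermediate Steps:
$\left(-421\right) 43 + \left(j - -1050\right) = \left(-421\right) 43 + \left(65 - -1050\right) = -18103 + \left(65 + 1050\right) = -18103 + 1115 = -16988$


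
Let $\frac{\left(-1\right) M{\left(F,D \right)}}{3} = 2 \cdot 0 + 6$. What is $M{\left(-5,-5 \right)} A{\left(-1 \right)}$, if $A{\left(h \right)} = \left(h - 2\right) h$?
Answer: $-54$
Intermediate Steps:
$M{\left(F,D \right)} = -18$ ($M{\left(F,D \right)} = - 3 \left(2 \cdot 0 + 6\right) = - 3 \left(0 + 6\right) = \left(-3\right) 6 = -18$)
$A{\left(h \right)} = h \left(-2 + h\right)$ ($A{\left(h \right)} = \left(-2 + h\right) h = h \left(-2 + h\right)$)
$M{\left(-5,-5 \right)} A{\left(-1 \right)} = - 18 \left(- (-2 - 1)\right) = - 18 \left(\left(-1\right) \left(-3\right)\right) = \left(-18\right) 3 = -54$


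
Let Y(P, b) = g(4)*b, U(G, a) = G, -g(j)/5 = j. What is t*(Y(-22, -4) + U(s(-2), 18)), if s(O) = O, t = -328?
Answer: -25584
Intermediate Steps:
g(j) = -5*j
Y(P, b) = -20*b (Y(P, b) = (-5*4)*b = -20*b)
t*(Y(-22, -4) + U(s(-2), 18)) = -328*(-20*(-4) - 2) = -328*(80 - 2) = -328*78 = -25584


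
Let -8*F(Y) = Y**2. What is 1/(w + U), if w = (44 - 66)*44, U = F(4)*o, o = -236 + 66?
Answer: -1/628 ≈ -0.0015924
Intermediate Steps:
o = -170
F(Y) = -Y**2/8
U = 340 (U = -1/8*4**2*(-170) = -1/8*16*(-170) = -2*(-170) = 340)
w = -968 (w = -22*44 = -968)
1/(w + U) = 1/(-968 + 340) = 1/(-628) = -1/628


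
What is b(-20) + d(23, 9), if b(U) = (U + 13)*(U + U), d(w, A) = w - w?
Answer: 280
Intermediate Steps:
d(w, A) = 0
b(U) = 2*U*(13 + U) (b(U) = (13 + U)*(2*U) = 2*U*(13 + U))
b(-20) + d(23, 9) = 2*(-20)*(13 - 20) + 0 = 2*(-20)*(-7) + 0 = 280 + 0 = 280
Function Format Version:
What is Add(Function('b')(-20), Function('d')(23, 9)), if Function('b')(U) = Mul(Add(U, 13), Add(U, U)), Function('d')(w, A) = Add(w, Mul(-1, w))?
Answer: 280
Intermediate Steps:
Function('d')(w, A) = 0
Function('b')(U) = Mul(2, U, Add(13, U)) (Function('b')(U) = Mul(Add(13, U), Mul(2, U)) = Mul(2, U, Add(13, U)))
Add(Function('b')(-20), Function('d')(23, 9)) = Add(Mul(2, -20, Add(13, -20)), 0) = Add(Mul(2, -20, -7), 0) = Add(280, 0) = 280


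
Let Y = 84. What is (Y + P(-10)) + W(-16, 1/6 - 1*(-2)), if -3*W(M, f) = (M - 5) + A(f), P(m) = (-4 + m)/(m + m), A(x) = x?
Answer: 4094/45 ≈ 90.978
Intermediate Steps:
P(m) = (-4 + m)/(2*m) (P(m) = (-4 + m)/((2*m)) = (-4 + m)*(1/(2*m)) = (-4 + m)/(2*m))
W(M, f) = 5/3 - M/3 - f/3 (W(M, f) = -((M - 5) + f)/3 = -((-5 + M) + f)/3 = -(-5 + M + f)/3 = 5/3 - M/3 - f/3)
(Y + P(-10)) + W(-16, 1/6 - 1*(-2)) = (84 + (1/2)*(-4 - 10)/(-10)) + (5/3 - 1/3*(-16) - (1/6 - 1*(-2))/3) = (84 + (1/2)*(-1/10)*(-14)) + (5/3 + 16/3 - (1/6 + 2)/3) = (84 + 7/10) + (5/3 + 16/3 - 1/3*13/6) = 847/10 + (5/3 + 16/3 - 13/18) = 847/10 + 113/18 = 4094/45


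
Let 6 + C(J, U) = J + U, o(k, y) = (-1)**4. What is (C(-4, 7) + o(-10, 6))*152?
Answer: -304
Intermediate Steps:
o(k, y) = 1
C(J, U) = -6 + J + U (C(J, U) = -6 + (J + U) = -6 + J + U)
(C(-4, 7) + o(-10, 6))*152 = ((-6 - 4 + 7) + 1)*152 = (-3 + 1)*152 = -2*152 = -304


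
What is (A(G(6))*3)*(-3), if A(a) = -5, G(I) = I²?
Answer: 45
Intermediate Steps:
(A(G(6))*3)*(-3) = -5*3*(-3) = -15*(-3) = 45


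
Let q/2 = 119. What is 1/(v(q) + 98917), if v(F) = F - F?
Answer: 1/98917 ≈ 1.0109e-5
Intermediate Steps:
q = 238 (q = 2*119 = 238)
v(F) = 0
1/(v(q) + 98917) = 1/(0 + 98917) = 1/98917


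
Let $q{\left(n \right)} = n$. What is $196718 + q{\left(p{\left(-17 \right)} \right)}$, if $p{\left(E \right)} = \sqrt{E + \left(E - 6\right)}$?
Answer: $196718 + 2 i \sqrt{10} \approx 1.9672 \cdot 10^{5} + 6.3246 i$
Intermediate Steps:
$p{\left(E \right)} = \sqrt{-6 + 2 E}$ ($p{\left(E \right)} = \sqrt{E + \left(E - 6\right)} = \sqrt{E + \left(-6 + E\right)} = \sqrt{-6 + 2 E}$)
$196718 + q{\left(p{\left(-17 \right)} \right)} = 196718 + \sqrt{-6 + 2 \left(-17\right)} = 196718 + \sqrt{-6 - 34} = 196718 + \sqrt{-40} = 196718 + 2 i \sqrt{10}$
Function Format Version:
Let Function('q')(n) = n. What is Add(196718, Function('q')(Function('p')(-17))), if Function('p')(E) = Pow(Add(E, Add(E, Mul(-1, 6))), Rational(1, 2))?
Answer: Add(196718, Mul(2, I, Pow(10, Rational(1, 2)))) ≈ Add(1.9672e+5, Mul(6.3246, I))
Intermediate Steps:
Function('p')(E) = Pow(Add(-6, Mul(2, E)), Rational(1, 2)) (Function('p')(E) = Pow(Add(E, Add(E, -6)), Rational(1, 2)) = Pow(Add(E, Add(-6, E)), Rational(1, 2)) = Pow(Add(-6, Mul(2, E)), Rational(1, 2)))
Add(196718, Function('q')(Function('p')(-17))) = Add(196718, Pow(Add(-6, Mul(2, -17)), Rational(1, 2))) = Add(196718, Pow(Add(-6, -34), Rational(1, 2))) = Add(196718, Pow(-40, Rational(1, 2))) = Add(196718, Mul(2, I, Pow(10, Rational(1, 2))))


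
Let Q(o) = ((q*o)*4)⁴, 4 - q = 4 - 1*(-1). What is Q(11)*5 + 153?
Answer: 18740633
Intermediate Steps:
q = -1 (q = 4 - (4 - 1*(-1)) = 4 - (4 + 1) = 4 - 1*5 = 4 - 5 = -1)
Q(o) = 256*o⁴ (Q(o) = (-o*4)⁴ = (-4*o)⁴ = 256*o⁴)
Q(11)*5 + 153 = (256*11⁴)*5 + 153 = (256*14641)*5 + 153 = 3748096*5 + 153 = 18740480 + 153 = 18740633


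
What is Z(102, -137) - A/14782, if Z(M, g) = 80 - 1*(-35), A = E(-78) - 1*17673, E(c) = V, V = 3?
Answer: 45200/389 ≈ 116.20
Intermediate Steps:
E(c) = 3
A = -17670 (A = 3 - 1*17673 = 3 - 17673 = -17670)
Z(M, g) = 115 (Z(M, g) = 80 + 35 = 115)
Z(102, -137) - A/14782 = 115 - (-17670)/14782 = 115 - 1*(-465/389) = 115 + 465/389 = 45200/389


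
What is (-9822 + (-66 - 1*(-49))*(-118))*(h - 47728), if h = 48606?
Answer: -6862448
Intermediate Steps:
(-9822 + (-66 - 1*(-49))*(-118))*(h - 47728) = (-9822 + (-66 - 1*(-49))*(-118))*(48606 - 47728) = (-9822 + (-66 + 49)*(-118))*878 = (-9822 - 17*(-118))*878 = (-9822 + 2006)*878 = -7816*878 = -6862448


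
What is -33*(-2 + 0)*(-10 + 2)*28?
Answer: -14784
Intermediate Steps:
-33*(-2 + 0)*(-10 + 2)*28 = -(-66)*(-8)*28 = -33*16*28 = -528*28 = -14784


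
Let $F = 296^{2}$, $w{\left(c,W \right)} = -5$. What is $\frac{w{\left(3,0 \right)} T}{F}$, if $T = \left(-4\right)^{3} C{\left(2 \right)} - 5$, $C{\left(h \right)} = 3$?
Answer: $\frac{985}{87616} \approx 0.011242$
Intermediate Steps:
$T = -197$ ($T = \left(-4\right)^{3} \cdot 3 - 5 = \left(-64\right) 3 - 5 = -192 - 5 = -197$)
$F = 87616$
$\frac{w{\left(3,0 \right)} T}{F} = \frac{\left(-5\right) \left(-197\right)}{87616} = 985 \cdot \frac{1}{87616} = \frac{985}{87616}$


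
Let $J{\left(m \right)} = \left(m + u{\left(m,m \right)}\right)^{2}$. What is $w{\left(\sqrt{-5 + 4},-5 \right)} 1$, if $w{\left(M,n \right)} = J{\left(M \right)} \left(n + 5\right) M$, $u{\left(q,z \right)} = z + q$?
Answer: $0$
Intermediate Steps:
$u{\left(q,z \right)} = q + z$
$J{\left(m \right)} = 9 m^{2}$ ($J{\left(m \right)} = \left(m + \left(m + m\right)\right)^{2} = \left(m + 2 m\right)^{2} = \left(3 m\right)^{2} = 9 m^{2}$)
$w{\left(M,n \right)} = 9 M^{3} \left(5 + n\right)$ ($w{\left(M,n \right)} = 9 M^{2} \left(n + 5\right) M = 9 M^{2} \left(5 + n\right) M = 9 M^{3} \left(5 + n\right)$)
$w{\left(\sqrt{-5 + 4},-5 \right)} 1 = 9 \left(\sqrt{-5 + 4}\right)^{3} \left(5 - 5\right) 1 = 9 \left(\sqrt{-1}\right)^{3} \cdot 0 \cdot 1 = 9 i^{3} \cdot 0 \cdot 1 = 9 \left(- i\right) 0 \cdot 1 = 0 \cdot 1 = 0$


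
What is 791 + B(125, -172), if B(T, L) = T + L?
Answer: 744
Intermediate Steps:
B(T, L) = L + T
791 + B(125, -172) = 791 + (-172 + 125) = 791 - 47 = 744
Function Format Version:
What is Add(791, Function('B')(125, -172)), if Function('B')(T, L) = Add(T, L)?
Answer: 744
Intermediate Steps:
Function('B')(T, L) = Add(L, T)
Add(791, Function('B')(125, -172)) = Add(791, Add(-172, 125)) = Add(791, -47) = 744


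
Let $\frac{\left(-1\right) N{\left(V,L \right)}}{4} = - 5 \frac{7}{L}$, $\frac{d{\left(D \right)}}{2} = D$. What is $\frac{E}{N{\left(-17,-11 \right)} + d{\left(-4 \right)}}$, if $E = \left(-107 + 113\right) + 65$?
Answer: $- \frac{781}{228} \approx -3.4254$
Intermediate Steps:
$d{\left(D \right)} = 2 D$
$E = 71$ ($E = 6 + 65 = 71$)
$N{\left(V,L \right)} = \frac{140}{L}$ ($N{\left(V,L \right)} = - 4 \left(- 5 \frac{7}{L}\right) = - 4 \left(- \frac{35}{L}\right) = \frac{140}{L}$)
$\frac{E}{N{\left(-17,-11 \right)} + d{\left(-4 \right)}} = \frac{71}{\frac{140}{-11} + 2 \left(-4\right)} = \frac{71}{140 \left(- \frac{1}{11}\right) - 8} = \frac{71}{- \frac{140}{11} - 8} = \frac{71}{- \frac{228}{11}} = 71 \left(- \frac{11}{228}\right) = - \frac{781}{228}$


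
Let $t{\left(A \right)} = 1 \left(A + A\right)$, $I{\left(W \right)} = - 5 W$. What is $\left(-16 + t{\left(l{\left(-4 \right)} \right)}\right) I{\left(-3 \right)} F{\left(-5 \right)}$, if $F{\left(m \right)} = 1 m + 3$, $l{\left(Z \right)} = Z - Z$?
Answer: $480$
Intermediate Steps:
$l{\left(Z \right)} = 0$
$t{\left(A \right)} = 2 A$ ($t{\left(A \right)} = 1 \cdot 2 A = 2 A$)
$F{\left(m \right)} = 3 + m$ ($F{\left(m \right)} = m + 3 = 3 + m$)
$\left(-16 + t{\left(l{\left(-4 \right)} \right)}\right) I{\left(-3 \right)} F{\left(-5 \right)} = \left(-16 + 2 \cdot 0\right) \left(\left(-5\right) \left(-3\right)\right) \left(3 - 5\right) = \left(-16 + 0\right) 15 \left(-2\right) = \left(-16\right) 15 \left(-2\right) = \left(-240\right) \left(-2\right) = 480$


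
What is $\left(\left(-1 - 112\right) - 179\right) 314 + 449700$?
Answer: $358012$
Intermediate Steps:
$\left(\left(-1 - 112\right) - 179\right) 314 + 449700 = \left(-113 - 179\right) 314 + 449700 = \left(-292\right) 314 + 449700 = -91688 + 449700 = 358012$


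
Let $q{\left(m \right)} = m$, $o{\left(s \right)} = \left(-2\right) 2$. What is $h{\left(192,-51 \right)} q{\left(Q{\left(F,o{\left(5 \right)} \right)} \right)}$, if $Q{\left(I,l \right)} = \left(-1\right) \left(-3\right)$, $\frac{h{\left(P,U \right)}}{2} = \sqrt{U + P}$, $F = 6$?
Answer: $6 \sqrt{141} \approx 71.246$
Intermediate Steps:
$o{\left(s \right)} = -4$
$h{\left(P,U \right)} = 2 \sqrt{P + U}$ ($h{\left(P,U \right)} = 2 \sqrt{U + P} = 2 \sqrt{P + U}$)
$Q{\left(I,l \right)} = 3$
$h{\left(192,-51 \right)} q{\left(Q{\left(F,o{\left(5 \right)} \right)} \right)} = 2 \sqrt{192 - 51} \cdot 3 = 2 \sqrt{141} \cdot 3 = 6 \sqrt{141}$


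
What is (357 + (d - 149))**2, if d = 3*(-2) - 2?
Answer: 40000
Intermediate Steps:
d = -8 (d = -6 - 2 = -8)
(357 + (d - 149))**2 = (357 + (-8 - 149))**2 = (357 - 157)**2 = 200**2 = 40000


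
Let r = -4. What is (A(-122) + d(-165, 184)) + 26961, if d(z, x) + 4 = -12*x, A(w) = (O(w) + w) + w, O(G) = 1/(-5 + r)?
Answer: 220544/9 ≈ 24505.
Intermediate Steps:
O(G) = -⅑ (O(G) = 1/(-5 - 4) = 1/(-9) = -⅑)
A(w) = -⅑ + 2*w (A(w) = (-⅑ + w) + w = -⅑ + 2*w)
d(z, x) = -4 - 12*x
(A(-122) + d(-165, 184)) + 26961 = ((-⅑ + 2*(-122)) + (-4 - 12*184)) + 26961 = ((-⅑ - 244) + (-4 - 2208)) + 26961 = (-2197/9 - 2212) + 26961 = -22105/9 + 26961 = 220544/9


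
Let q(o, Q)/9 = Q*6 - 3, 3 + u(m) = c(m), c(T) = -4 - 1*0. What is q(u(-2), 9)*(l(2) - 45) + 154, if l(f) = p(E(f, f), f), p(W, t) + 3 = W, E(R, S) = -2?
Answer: -22796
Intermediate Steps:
p(W, t) = -3 + W
l(f) = -5 (l(f) = -3 - 2 = -5)
c(T) = -4 (c(T) = -4 + 0 = -4)
u(m) = -7 (u(m) = -3 - 4 = -7)
q(o, Q) = -27 + 54*Q (q(o, Q) = 9*(Q*6 - 3) = 9*(6*Q - 3) = 9*(-3 + 6*Q) = -27 + 54*Q)
q(u(-2), 9)*(l(2) - 45) + 154 = (-27 + 54*9)*(-5 - 45) + 154 = (-27 + 486)*(-50) + 154 = 459*(-50) + 154 = -22950 + 154 = -22796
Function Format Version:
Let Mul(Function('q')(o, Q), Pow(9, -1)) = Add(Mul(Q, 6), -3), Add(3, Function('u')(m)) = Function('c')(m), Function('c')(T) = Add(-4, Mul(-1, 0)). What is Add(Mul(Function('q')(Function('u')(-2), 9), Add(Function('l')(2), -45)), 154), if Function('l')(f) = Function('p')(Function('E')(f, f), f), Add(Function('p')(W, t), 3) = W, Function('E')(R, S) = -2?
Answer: -22796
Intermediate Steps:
Function('p')(W, t) = Add(-3, W)
Function('l')(f) = -5 (Function('l')(f) = Add(-3, -2) = -5)
Function('c')(T) = -4 (Function('c')(T) = Add(-4, 0) = -4)
Function('u')(m) = -7 (Function('u')(m) = Add(-3, -4) = -7)
Function('q')(o, Q) = Add(-27, Mul(54, Q)) (Function('q')(o, Q) = Mul(9, Add(Mul(Q, 6), -3)) = Mul(9, Add(Mul(6, Q), -3)) = Mul(9, Add(-3, Mul(6, Q))) = Add(-27, Mul(54, Q)))
Add(Mul(Function('q')(Function('u')(-2), 9), Add(Function('l')(2), -45)), 154) = Add(Mul(Add(-27, Mul(54, 9)), Add(-5, -45)), 154) = Add(Mul(Add(-27, 486), -50), 154) = Add(Mul(459, -50), 154) = Add(-22950, 154) = -22796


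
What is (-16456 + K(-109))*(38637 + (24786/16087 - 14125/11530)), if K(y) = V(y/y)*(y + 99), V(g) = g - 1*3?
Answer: -11778973588740190/18548311 ≈ -6.3504e+8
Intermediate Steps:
V(g) = -3 + g (V(g) = g - 3 = -3 + g)
K(y) = -198 - 2*y (K(y) = (-3 + y/y)*(y + 99) = (-3 + 1)*(99 + y) = -2*(99 + y) = -198 - 2*y)
(-16456 + K(-109))*(38637 + (24786/16087 - 14125/11530)) = (-16456 + (-198 - 2*(-109)))*(38637 + (24786/16087 - 14125/11530)) = (-16456 + (-198 + 218))*(38637 + (24786*(1/16087) - 14125*1/11530)) = (-16456 + 20)*(38637 + (24786/16087 - 2825/2306)) = -16436*(38637 + 11710741/37096622) = -16436*1433313894955/37096622 = -11778973588740190/18548311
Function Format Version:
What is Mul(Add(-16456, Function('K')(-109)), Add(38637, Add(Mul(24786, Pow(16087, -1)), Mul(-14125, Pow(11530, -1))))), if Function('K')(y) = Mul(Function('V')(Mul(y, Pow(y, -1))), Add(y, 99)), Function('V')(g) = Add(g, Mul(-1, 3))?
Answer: Rational(-11778973588740190, 18548311) ≈ -6.3504e+8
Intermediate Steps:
Function('V')(g) = Add(-3, g) (Function('V')(g) = Add(g, -3) = Add(-3, g))
Function('K')(y) = Add(-198, Mul(-2, y)) (Function('K')(y) = Mul(Add(-3, Mul(y, Pow(y, -1))), Add(y, 99)) = Mul(Add(-3, 1), Add(99, y)) = Mul(-2, Add(99, y)) = Add(-198, Mul(-2, y)))
Mul(Add(-16456, Function('K')(-109)), Add(38637, Add(Mul(24786, Pow(16087, -1)), Mul(-14125, Pow(11530, -1))))) = Mul(Add(-16456, Add(-198, Mul(-2, -109))), Add(38637, Add(Mul(24786, Pow(16087, -1)), Mul(-14125, Pow(11530, -1))))) = Mul(Add(-16456, Add(-198, 218)), Add(38637, Add(Mul(24786, Rational(1, 16087)), Mul(-14125, Rational(1, 11530))))) = Mul(Add(-16456, 20), Add(38637, Add(Rational(24786, 16087), Rational(-2825, 2306)))) = Mul(-16436, Add(38637, Rational(11710741, 37096622))) = Mul(-16436, Rational(1433313894955, 37096622)) = Rational(-11778973588740190, 18548311)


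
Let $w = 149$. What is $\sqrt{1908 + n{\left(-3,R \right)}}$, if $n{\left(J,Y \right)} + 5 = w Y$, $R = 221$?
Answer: $4 \sqrt{2177} \approx 186.63$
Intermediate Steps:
$n{\left(J,Y \right)} = -5 + 149 Y$
$\sqrt{1908 + n{\left(-3,R \right)}} = \sqrt{1908 + \left(-5 + 149 \cdot 221\right)} = \sqrt{1908 + \left(-5 + 32929\right)} = \sqrt{1908 + 32924} = \sqrt{34832} = 4 \sqrt{2177}$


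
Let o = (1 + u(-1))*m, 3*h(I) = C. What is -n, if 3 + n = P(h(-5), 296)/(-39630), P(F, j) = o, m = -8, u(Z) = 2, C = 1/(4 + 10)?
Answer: 19811/6605 ≈ 2.9994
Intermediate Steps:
C = 1/14 ≈ 0.071429
h(I) = 1/42 (h(I) = (⅓)*(1/14) = 1/42)
o = -24 (o = (1 + 2)*(-8) = 3*(-8) = -24)
P(F, j) = -24
n = -19811/6605 (n = -3 - 24/(-39630) = -3 - 24*(-1/39630) = -3 + 4/6605 = -19811/6605 ≈ -2.9994)
-n = -1*(-19811/6605) = 19811/6605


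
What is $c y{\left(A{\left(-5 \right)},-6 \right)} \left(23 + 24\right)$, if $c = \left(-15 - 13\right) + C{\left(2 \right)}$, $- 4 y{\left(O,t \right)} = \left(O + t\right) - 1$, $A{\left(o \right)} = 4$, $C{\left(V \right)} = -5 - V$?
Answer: $- \frac{4935}{4} \approx -1233.8$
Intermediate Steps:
$y{\left(O,t \right)} = \frac{1}{4} - \frac{O}{4} - \frac{t}{4}$ ($y{\left(O,t \right)} = - \frac{\left(O + t\right) - 1}{4} = - \frac{-1 + O + t}{4} = \frac{1}{4} - \frac{O}{4} - \frac{t}{4}$)
$c = -35$ ($c = \left(-15 - 13\right) - 7 = -28 - 7 = -35$)
$c y{\left(A{\left(-5 \right)},-6 \right)} \left(23 + 24\right) = - 35 \left(\frac{1}{4} - 1 - - \frac{3}{2}\right) \left(23 + 24\right) = - 35 \left(\frac{1}{4} - 1 + \frac{3}{2}\right) 47 = \left(-35\right) \frac{3}{4} \cdot 47 = \left(- \frac{105}{4}\right) 47 = - \frac{4935}{4}$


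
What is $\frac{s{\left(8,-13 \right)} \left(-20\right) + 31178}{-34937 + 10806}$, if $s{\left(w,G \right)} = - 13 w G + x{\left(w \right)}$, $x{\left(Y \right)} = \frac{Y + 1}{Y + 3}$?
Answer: $- \frac{45338}{265441} \approx -0.1708$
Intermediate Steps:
$x{\left(Y \right)} = \frac{1 + Y}{3 + Y}$
$s{\left(w,G \right)} = \frac{1 + w}{3 + w} - 13 G w$ ($s{\left(w,G \right)} = - 13 w G + \frac{1 + w}{3 + w} = - 13 G w + \frac{1 + w}{3 + w} = \frac{1 + w}{3 + w} - 13 G w$)
$\frac{s{\left(8,-13 \right)} \left(-20\right) + 31178}{-34937 + 10806} = \frac{\frac{1 + 8 - \left(-169\right) 8 \left(3 + 8\right)}{3 + 8} \left(-20\right) + 31178}{-34937 + 10806} = \frac{\frac{1 + 8 - \left(-169\right) 8 \cdot 11}{11} \left(-20\right) + 31178}{-24131} = \left(\frac{1 + 8 + 14872}{11} \left(-20\right) + 31178\right) \left(- \frac{1}{24131}\right) = \left(\frac{1}{11} \cdot 14881 \left(-20\right) + 31178\right) \left(- \frac{1}{24131}\right) = \left(\frac{14881}{11} \left(-20\right) + 31178\right) \left(- \frac{1}{24131}\right) = \left(- \frac{297620}{11} + 31178\right) \left(- \frac{1}{24131}\right) = \frac{45338}{11} \left(- \frac{1}{24131}\right) = - \frac{45338}{265441}$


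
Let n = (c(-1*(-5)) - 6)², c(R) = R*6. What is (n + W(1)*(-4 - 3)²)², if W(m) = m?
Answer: 390625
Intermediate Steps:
c(R) = 6*R
n = 576 (n = (6*(-1*(-5)) - 6)² = (6*5 - 6)² = (30 - 6)² = 24² = 576)
(n + W(1)*(-4 - 3)²)² = (576 + 1*(-4 - 3)²)² = (576 + 1*(-7)²)² = (576 + 1*49)² = (576 + 49)² = 625² = 390625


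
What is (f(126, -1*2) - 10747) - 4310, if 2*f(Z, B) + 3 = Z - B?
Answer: -29989/2 ≈ -14995.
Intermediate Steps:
f(Z, B) = -3/2 + Z/2 - B/2 (f(Z, B) = -3/2 + (Z - B)/2 = -3/2 + (Z/2 - B/2) = -3/2 + Z/2 - B/2)
(f(126, -1*2) - 10747) - 4310 = ((-3/2 + (½)*126 - (-1)*2/2) - 10747) - 4310 = ((-3/2 + 63 - ½*(-2)) - 10747) - 4310 = ((-3/2 + 63 + 1) - 10747) - 4310 = (125/2 - 10747) - 4310 = -21369/2 - 4310 = -29989/2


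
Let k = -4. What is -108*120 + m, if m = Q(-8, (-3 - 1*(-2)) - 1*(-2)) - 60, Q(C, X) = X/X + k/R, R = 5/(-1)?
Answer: -65091/5 ≈ -13018.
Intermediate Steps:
R = -5 (R = 5*(-1) = -5)
Q(C, X) = 9/5 (Q(C, X) = X/X - 4/(-5) = 1 - 4*(-⅕) = 1 + ⅘ = 9/5)
m = -291/5 (m = 9/5 - 60 = -291/5 ≈ -58.200)
-108*120 + m = -108*120 - 291/5 = -12960 - 291/5 = -65091/5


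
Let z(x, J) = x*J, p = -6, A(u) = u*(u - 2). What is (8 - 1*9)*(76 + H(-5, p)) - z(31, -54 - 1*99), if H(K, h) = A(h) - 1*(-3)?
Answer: 4616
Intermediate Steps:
A(u) = u*(-2 + u)
H(K, h) = 3 + h*(-2 + h) (H(K, h) = h*(-2 + h) - 1*(-3) = h*(-2 + h) + 3 = 3 + h*(-2 + h))
z(x, J) = J*x
(8 - 1*9)*(76 + H(-5, p)) - z(31, -54 - 1*99) = (8 - 1*9)*(76 + (3 - 6*(-2 - 6))) - (-54 - 1*99)*31 = (8 - 9)*(76 + (3 - 6*(-8))) - (-54 - 99)*31 = -(76 + (3 + 48)) - (-153)*31 = -(76 + 51) - 1*(-4743) = -1*127 + 4743 = -127 + 4743 = 4616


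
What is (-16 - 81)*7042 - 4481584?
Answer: -5164658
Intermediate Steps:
(-16 - 81)*7042 - 4481584 = -97*7042 - 4481584 = -683074 - 4481584 = -5164658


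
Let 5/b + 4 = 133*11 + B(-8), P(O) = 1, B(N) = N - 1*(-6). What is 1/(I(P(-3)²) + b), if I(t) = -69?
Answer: -1457/100528 ≈ -0.014493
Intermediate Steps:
B(N) = 6 + N (B(N) = N + 6 = 6 + N)
b = 5/1457 (b = 5/(-4 + (133*11 + (6 - 8))) = 5/(-4 + (1463 - 2)) = 5/(-4 + 1461) = 5/1457 ≈ 0.0034317)
1/(I(P(-3)²) + b) = 1/(-69 + 5/1457) = 1/(-100528/1457) = -1457/100528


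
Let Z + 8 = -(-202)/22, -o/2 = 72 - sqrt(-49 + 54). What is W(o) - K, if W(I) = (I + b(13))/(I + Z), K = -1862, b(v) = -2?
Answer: 4593506908/2465621 + 770*sqrt(5)/2465621 ≈ 1863.0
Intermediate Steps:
o = -144 + 2*sqrt(5) (o = -2*(72 - sqrt(-49 + 54)) = -2*(72 - sqrt(5)) = -144 + 2*sqrt(5) ≈ -139.53)
Z = 13/11 (Z = -8 - (-202)/22 = -8 - 1*(-101/11) = -8 + 101/11 = 13/11 ≈ 1.1818)
W(I) = (-2 + I)/(13/11 + I) (W(I) = (I - 2)/(I + 13/11) = (-2 + I)/(13/11 + I))
W(o) - K = 11*(-2 + (-144 + 2*sqrt(5)))/(13 + 11*(-144 + 2*sqrt(5))) - 1*(-1862) = 11*(-146 + 2*sqrt(5))/(13 + (-1584 + 22*sqrt(5))) + 1862 = 11*(-146 + 2*sqrt(5))/(-1571 + 22*sqrt(5)) + 1862 = 1862 + 11*(-146 + 2*sqrt(5))/(-1571 + 22*sqrt(5))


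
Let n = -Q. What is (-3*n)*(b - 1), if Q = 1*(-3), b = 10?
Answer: -81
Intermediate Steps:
Q = -3
n = 3 (n = -1*(-3) = 3)
(-3*n)*(b - 1) = (-3*3)*(10 - 1) = -9*9 = -81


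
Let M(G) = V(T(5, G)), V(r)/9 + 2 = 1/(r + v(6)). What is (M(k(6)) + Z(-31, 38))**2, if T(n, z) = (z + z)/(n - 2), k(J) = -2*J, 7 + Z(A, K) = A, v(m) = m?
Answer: 14641/4 ≈ 3660.3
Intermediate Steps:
Z(A, K) = -7 + A
T(n, z) = 2*z/(-2 + n) (T(n, z) = (2*z)/(-2 + n) = 2*z/(-2 + n))
V(r) = -18 + 9/(6 + r) (V(r) = -18 + 9/(r + 6) = -18 + 9/(6 + r))
M(G) = 9*(-11 - 4*G/3)/(6 + 2*G/3) (M(G) = 9*(-11 - 4*G/(-2 + 5))/(6 + 2*G/(-2 + 5)) = 9*(-11 - 4*G/3)/(6 + 2*G/3))
(M(k(6)) + Z(-31, 38))**2 = (9*(-33 - (-8)*6)/(2*(9 - 2*6)) + (-7 - 31))**2 = (9*(-33 - 4*(-12))/(2*(9 - 12)) - 38)**2 = ((9/2)*(-33 + 48)/(-3) - 38)**2 = ((9/2)*(-1/3)*15 - 38)**2 = (-45/2 - 38)**2 = (-121/2)**2 = 14641/4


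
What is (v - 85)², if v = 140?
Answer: 3025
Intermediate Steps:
(v - 85)² = (140 - 85)² = 55² = 3025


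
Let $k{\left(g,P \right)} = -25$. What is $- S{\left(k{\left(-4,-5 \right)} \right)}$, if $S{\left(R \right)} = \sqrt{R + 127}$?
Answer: $- \sqrt{102} \approx -10.1$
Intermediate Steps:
$S{\left(R \right)} = \sqrt{127 + R}$
$- S{\left(k{\left(-4,-5 \right)} \right)} = - \sqrt{127 - 25} = - \sqrt{102}$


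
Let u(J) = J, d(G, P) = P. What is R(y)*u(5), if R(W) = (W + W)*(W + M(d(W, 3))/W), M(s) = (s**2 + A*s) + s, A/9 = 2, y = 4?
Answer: 820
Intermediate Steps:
A = 18 (A = 9*2 = 18)
M(s) = s**2 + 19*s (M(s) = (s**2 + 18*s) + s = s**2 + 19*s)
R(W) = 2*W*(W + 66/W) (R(W) = (W + W)*(W + (3*(19 + 3))/W) = (2*W)*(W + (3*22)/W) = (2*W)*(W + 66/W) = 2*W*(W + 66/W))
R(y)*u(5) = (132 + 2*4**2)*5 = (132 + 2*16)*5 = (132 + 32)*5 = 164*5 = 820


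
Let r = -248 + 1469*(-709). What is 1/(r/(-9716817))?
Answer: 9716817/1041769 ≈ 9.3272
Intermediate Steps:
r = -1041769 (r = -248 - 1041521 = -1041769)
1/(r/(-9716817)) = 1/(-1041769/(-9716817)) = 1/(-1041769*(-1/9716817)) = 1/(1041769/9716817) = 9716817/1041769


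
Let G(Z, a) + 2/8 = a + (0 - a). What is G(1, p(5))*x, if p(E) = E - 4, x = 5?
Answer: -5/4 ≈ -1.2500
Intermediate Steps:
p(E) = -4 + E
G(Z, a) = -1/4 (G(Z, a) = -1/4 + (a + (0 - a)) = -1/4 + (a - a) = -1/4 + 0 = -1/4)
G(1, p(5))*x = -1/4*5 = -5/4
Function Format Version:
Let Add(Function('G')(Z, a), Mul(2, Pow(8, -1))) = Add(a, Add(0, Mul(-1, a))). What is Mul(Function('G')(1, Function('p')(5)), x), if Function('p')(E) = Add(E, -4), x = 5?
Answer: Rational(-5, 4) ≈ -1.2500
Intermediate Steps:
Function('p')(E) = Add(-4, E)
Function('G')(Z, a) = Rational(-1, 4) (Function('G')(Z, a) = Add(Rational(-1, 4), Add(a, Add(0, Mul(-1, a)))) = Add(Rational(-1, 4), Add(a, Mul(-1, a))) = Add(Rational(-1, 4), 0) = Rational(-1, 4))
Mul(Function('G')(1, Function('p')(5)), x) = Mul(Rational(-1, 4), 5) = Rational(-5, 4)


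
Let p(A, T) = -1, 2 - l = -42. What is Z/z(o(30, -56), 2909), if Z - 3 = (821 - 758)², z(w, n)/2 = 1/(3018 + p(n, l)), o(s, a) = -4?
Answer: 5991762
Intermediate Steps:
l = 44 (l = 2 - 1*(-42) = 2 + 42 = 44)
z(w, n) = 2/3017 (z(w, n) = 2/(3018 - 1) = 2/3017)
Z = 3972 (Z = 3 + (821 - 758)² = 3 + 63² = 3 + 3969 = 3972)
Z/z(o(30, -56), 2909) = 3972/(2/3017) = 3972*(3017/2) = 5991762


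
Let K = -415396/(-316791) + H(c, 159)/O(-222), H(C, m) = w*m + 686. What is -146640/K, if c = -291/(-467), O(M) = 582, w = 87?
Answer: -9012121054560/1613749667 ≈ -5584.6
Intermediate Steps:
c = 291/467 (c = -291*(-1/467) = 291/467 ≈ 0.62313)
H(C, m) = 686 + 87*m (H(C, m) = 87*m + 686 = 686 + 87*m)
K = 1613749667/61457454 (K = -415396/(-316791) + (686 + 87*159)/582 = -415396*(-1/316791) + (686 + 13833)*(1/582) = 415396/316791 + 14519*(1/582) = 415396/316791 + 14519/582 = 1613749667/61457454 ≈ 26.258)
-146640/K = -146640/1613749667/61457454 = -146640*61457454/1613749667 = -9012121054560/1613749667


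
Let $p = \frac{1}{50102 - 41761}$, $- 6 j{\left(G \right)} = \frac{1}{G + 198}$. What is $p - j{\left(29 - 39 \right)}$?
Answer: $\frac{9469}{9408648} \approx 0.0010064$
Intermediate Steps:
$j{\left(G \right)} = - \frac{1}{6 \left(198 + G\right)}$ ($j{\left(G \right)} = - \frac{1}{6 \left(G + 198\right)} = - \frac{1}{6 \left(198 + G\right)}$)
$p = \frac{1}{8341} \approx 0.00011989$
$p - j{\left(29 - 39 \right)} = \frac{1}{8341} - - \frac{1}{1188 + 6 \left(29 - 39\right)} = \frac{1}{8341} - - \frac{1}{1188 + 6 \left(-10\right)} = \frac{1}{8341} - - \frac{1}{1188 - 60} = \frac{1}{8341} - - \frac{1}{1128} = \frac{1}{8341} + \frac{1}{1128} = \frac{9469}{9408648}$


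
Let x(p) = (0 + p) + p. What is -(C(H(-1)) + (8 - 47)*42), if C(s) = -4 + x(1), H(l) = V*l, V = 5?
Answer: 1640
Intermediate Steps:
H(l) = 5*l
x(p) = 2*p (x(p) = p + p = 2*p)
C(s) = -2 (C(s) = -4 + 2*1 = -4 + 2 = -2)
-(C(H(-1)) + (8 - 47)*42) = -(-2 + (8 - 47)*42) = -(-2 - 39*42) = -(-2 - 1638) = -1*(-1640) = 1640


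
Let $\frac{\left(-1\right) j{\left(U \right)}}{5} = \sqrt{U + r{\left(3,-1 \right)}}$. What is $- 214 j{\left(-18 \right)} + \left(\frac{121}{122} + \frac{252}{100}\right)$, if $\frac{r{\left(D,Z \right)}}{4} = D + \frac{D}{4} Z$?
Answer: $\frac{10711}{3050} + 3210 i \approx 3.5118 + 3210.0 i$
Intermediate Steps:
$r{\left(D,Z \right)} = 4 D + D Z$ ($r{\left(D,Z \right)} = 4 \left(D + \frac{D}{4} Z\right) = 4 \left(D + \frac{D Z}{4}\right) = 4 D + D Z$)
$j{\left(U \right)} = - 5 \sqrt{9 + U}$ ($j{\left(U \right)} = - 5 \sqrt{U + 3 \left(4 - 1\right)} = - 5 \sqrt{U + 3 \cdot 3} = - 5 \sqrt{U + 9} = - 5 \sqrt{9 + U}$)
$- 214 j{\left(-18 \right)} + \left(\frac{121}{122} + \frac{252}{100}\right) = - 214 \left(- 5 \sqrt{9 - 18}\right) + \left(\frac{121}{122} + \frac{252}{100}\right) = - 214 \left(- 5 \sqrt{-9}\right) + \left(121 \cdot \frac{1}{122} + 252 \cdot \frac{1}{100}\right) = - 214 \left(- 5 \cdot 3 i\right) + \left(\frac{121}{122} + \frac{63}{25}\right) = - 214 \left(- 15 i\right) + \frac{10711}{3050} = 3210 i + \frac{10711}{3050} = \frac{10711}{3050} + 3210 i$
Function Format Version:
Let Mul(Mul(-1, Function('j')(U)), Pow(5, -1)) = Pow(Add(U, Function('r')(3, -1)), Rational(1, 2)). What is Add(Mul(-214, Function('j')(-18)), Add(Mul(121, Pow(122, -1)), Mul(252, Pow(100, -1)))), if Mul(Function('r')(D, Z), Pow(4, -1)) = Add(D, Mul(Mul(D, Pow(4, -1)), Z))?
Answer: Add(Rational(10711, 3050), Mul(3210, I)) ≈ Add(3.5118, Mul(3210.0, I))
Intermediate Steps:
Function('r')(D, Z) = Add(Mul(4, D), Mul(D, Z)) (Function('r')(D, Z) = Mul(4, Add(D, Mul(Mul(D, Pow(4, -1)), Z))) = Mul(4, Add(D, Mul(Mul(D, Rational(1, 4)), Z))) = Mul(4, Add(D, Mul(Mul(Rational(1, 4), D), Z))) = Mul(4, Add(D, Mul(Rational(1, 4), D, Z))) = Add(Mul(4, D), Mul(D, Z)))
Function('j')(U) = Mul(-5, Pow(Add(9, U), Rational(1, 2))) (Function('j')(U) = Mul(-5, Pow(Add(U, Mul(3, Add(4, -1))), Rational(1, 2))) = Mul(-5, Pow(Add(U, Mul(3, 3)), Rational(1, 2))) = Mul(-5, Pow(Add(U, 9), Rational(1, 2))) = Mul(-5, Pow(Add(9, U), Rational(1, 2))))
Add(Mul(-214, Function('j')(-18)), Add(Mul(121, Pow(122, -1)), Mul(252, Pow(100, -1)))) = Add(Mul(-214, Mul(-5, Pow(Add(9, -18), Rational(1, 2)))), Add(Mul(121, Pow(122, -1)), Mul(252, Pow(100, -1)))) = Add(Mul(-214, Mul(-5, Pow(-9, Rational(1, 2)))), Add(Mul(121, Rational(1, 122)), Mul(252, Rational(1, 100)))) = Add(Mul(-214, Mul(-5, Mul(3, I))), Add(Rational(121, 122), Rational(63, 25))) = Add(Mul(-214, Mul(-15, I)), Rational(10711, 3050)) = Add(Mul(3210, I), Rational(10711, 3050)) = Add(Rational(10711, 3050), Mul(3210, I))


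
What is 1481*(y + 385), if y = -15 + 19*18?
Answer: 1054472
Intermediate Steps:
y = 327 (y = -15 + 342 = 327)
1481*(y + 385) = 1481*(327 + 385) = 1481*712 = 1054472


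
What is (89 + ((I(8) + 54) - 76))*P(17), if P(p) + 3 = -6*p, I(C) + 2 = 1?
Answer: -6930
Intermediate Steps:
I(C) = -1 (I(C) = -2 + 1 = -1)
P(p) = -3 - 6*p
(89 + ((I(8) + 54) - 76))*P(17) = (89 + ((-1 + 54) - 76))*(-3 - 6*17) = (89 + (53 - 76))*(-3 - 102) = (89 - 23)*(-105) = 66*(-105) = -6930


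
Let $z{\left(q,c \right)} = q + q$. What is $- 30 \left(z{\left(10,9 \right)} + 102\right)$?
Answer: $-3660$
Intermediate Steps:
$z{\left(q,c \right)} = 2 q$
$- 30 \left(z{\left(10,9 \right)} + 102\right) = - 30 \left(2 \cdot 10 + 102\right) = - 30 \left(20 + 102\right) = \left(-30\right) 122 = -3660$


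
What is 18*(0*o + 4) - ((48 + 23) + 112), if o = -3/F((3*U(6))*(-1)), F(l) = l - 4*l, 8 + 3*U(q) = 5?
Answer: -111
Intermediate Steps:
U(q) = -1 (U(q) = -8/3 + (⅓)*5 = -8/3 + 5/3 = -1)
F(l) = -3*l
o = ⅓ (o = -3/((-3*3*(-1)*(-1))) = -3/((-(-9)*(-1))) = -3/((-3*3)) = -3/(-9) = -3*(-⅑) = ⅓ ≈ 0.33333)
18*(0*o + 4) - ((48 + 23) + 112) = 18*(0*(⅓) + 4) - ((48 + 23) + 112) = 18*(0 + 4) - (71 + 112) = 18*4 - 1*183 = 72 - 183 = -111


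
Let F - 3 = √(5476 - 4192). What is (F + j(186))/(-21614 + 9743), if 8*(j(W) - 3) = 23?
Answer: -71/94968 - 2*√321/11871 ≈ -0.0037661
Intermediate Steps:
F = 3 + 2*√321 (F = 3 + √(5476 - 4192) = 3 + √1284 = 3 + 2*√321 ≈ 38.833)
j(W) = 47/8 (j(W) = 3 + (⅛)*23 = 3 + 23/8 = 47/8)
(F + j(186))/(-21614 + 9743) = ((3 + 2*√321) + 47/8)/(-21614 + 9743) = (71/8 + 2*√321)/(-11871) = (71/8 + 2*√321)*(-1/11871) = -71/94968 - 2*√321/11871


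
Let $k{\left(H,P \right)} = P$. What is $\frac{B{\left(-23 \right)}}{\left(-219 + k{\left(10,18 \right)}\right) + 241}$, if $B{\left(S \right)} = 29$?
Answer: $\frac{29}{40} \approx 0.725$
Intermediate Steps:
$\frac{B{\left(-23 \right)}}{\left(-219 + k{\left(10,18 \right)}\right) + 241} = \frac{29}{\left(-219 + 18\right) + 241} = \frac{29}{-201 + 241} = \frac{29}{40}$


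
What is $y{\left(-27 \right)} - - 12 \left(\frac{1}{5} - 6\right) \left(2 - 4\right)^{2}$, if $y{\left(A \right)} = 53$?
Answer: $- \frac{1127}{5} \approx -225.4$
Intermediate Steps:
$y{\left(-27 \right)} - - 12 \left(\frac{1}{5} - 6\right) \left(2 - 4\right)^{2} = 53 - - 12 \left(\frac{1}{5} - 6\right) \left(2 - 4\right)^{2} = 53 - - 12 \left(\frac{1}{5} - 6\right) \left(-2\right)^{2} = 53 - \left(-12\right) \left(- \frac{29}{5}\right) 4 = 53 - \frac{348}{5} \cdot 4 = 53 - \frac{1392}{5} = - \frac{1127}{5}$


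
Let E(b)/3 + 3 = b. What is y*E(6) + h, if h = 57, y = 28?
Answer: 309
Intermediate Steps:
E(b) = -9 + 3*b
y*E(6) + h = 28*(-9 + 3*6) + 57 = 28*(-9 + 18) + 57 = 28*9 + 57 = 252 + 57 = 309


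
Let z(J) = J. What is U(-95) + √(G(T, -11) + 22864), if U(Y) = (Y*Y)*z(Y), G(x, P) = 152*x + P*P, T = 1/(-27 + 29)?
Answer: -857375 + √23061 ≈ -8.5722e+5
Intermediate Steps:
T = ½ (T = 1/2 = ½ ≈ 0.50000)
G(x, P) = P² + 152*x (G(x, P) = 152*x + P² = P² + 152*x)
U(Y) = Y³ (U(Y) = (Y*Y)*Y = Y²*Y = Y³)
U(-95) + √(G(T, -11) + 22864) = (-95)³ + √(((-11)² + 152*(½)) + 22864) = -857375 + √((121 + 76) + 22864) = -857375 + √(197 + 22864) = -857375 + √23061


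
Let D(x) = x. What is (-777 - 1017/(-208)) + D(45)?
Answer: -151239/208 ≈ -727.11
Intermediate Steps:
(-777 - 1017/(-208)) + D(45) = (-777 - 1017/(-208)) + 45 = (-777 - 1017*(-1/208)) + 45 = (-777 + 1017/208) + 45 = -160599/208 + 45 = -151239/208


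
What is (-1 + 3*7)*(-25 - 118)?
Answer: -2860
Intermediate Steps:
(-1 + 3*7)*(-25 - 118) = (-1 + 21)*(-143) = 20*(-143) = -2860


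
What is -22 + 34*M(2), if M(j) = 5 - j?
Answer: 80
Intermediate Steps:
-22 + 34*M(2) = -22 + 34*(5 - 1*2) = -22 + 34*(5 - 2) = -22 + 34*3 = -22 + 102 = 80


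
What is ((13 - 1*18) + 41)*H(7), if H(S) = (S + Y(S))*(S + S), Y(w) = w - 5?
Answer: 4536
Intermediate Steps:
Y(w) = -5 + w
H(S) = 2*S*(-5 + 2*S) (H(S) = (S + (-5 + S))*(S + S) = (-5 + 2*S)*(2*S) = 2*S*(-5 + 2*S))
((13 - 1*18) + 41)*H(7) = ((13 - 1*18) + 41)*(2*7*(-5 + 2*7)) = ((13 - 18) + 41)*(2*7*(-5 + 14)) = (-5 + 41)*(2*7*9) = 36*126 = 4536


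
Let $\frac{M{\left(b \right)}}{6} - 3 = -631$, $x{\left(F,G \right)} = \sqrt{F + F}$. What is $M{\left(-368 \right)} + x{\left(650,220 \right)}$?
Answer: $-3768 + 10 \sqrt{13} \approx -3731.9$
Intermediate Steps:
$x{\left(F,G \right)} = \sqrt{2} \sqrt{F}$ ($x{\left(F,G \right)} = \sqrt{2 F} = \sqrt{2} \sqrt{F}$)
$M{\left(b \right)} = -3768$ ($M{\left(b \right)} = 18 + 6 \left(-631\right) = 18 - 3786 = -3768$)
$M{\left(-368 \right)} + x{\left(650,220 \right)} = -3768 + \sqrt{2} \sqrt{650} = -3768 + \sqrt{2} \cdot 5 \sqrt{26} = -3768 + 10 \sqrt{13}$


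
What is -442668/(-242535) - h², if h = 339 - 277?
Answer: -8395152/2185 ≈ -3842.2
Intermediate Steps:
h = 62
-442668/(-242535) - h² = -442668/(-242535) - 1*62² = -442668*(-1/242535) - 1*3844 = 3988/2185 - 3844 = -8395152/2185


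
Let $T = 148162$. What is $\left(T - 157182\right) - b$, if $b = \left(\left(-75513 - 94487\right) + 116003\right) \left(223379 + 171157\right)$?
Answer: $21303751372$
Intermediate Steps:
$b = -21303760392$ ($b = \left(-170000 + 116003\right) 394536 = \left(-53997\right) 394536 = -21303760392$)
$\left(T - 157182\right) - b = \left(148162 - 157182\right) - -21303760392 = -9020 + 21303760392 = 21303751372$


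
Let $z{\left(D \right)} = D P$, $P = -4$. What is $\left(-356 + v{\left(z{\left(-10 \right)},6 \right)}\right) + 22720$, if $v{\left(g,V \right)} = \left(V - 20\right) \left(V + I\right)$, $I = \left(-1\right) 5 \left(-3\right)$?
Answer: $22070$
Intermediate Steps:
$z{\left(D \right)} = - 4 D$ ($z{\left(D \right)} = D \left(-4\right) = - 4 D$)
$I = 15$ ($I = \left(-5\right) \left(-3\right) = 15$)
$v{\left(g,V \right)} = \left(-20 + V\right) \left(15 + V\right)$ ($v{\left(g,V \right)} = \left(V - 20\right) \left(V + 15\right) = \left(-20 + V\right) \left(15 + V\right)$)
$\left(-356 + v{\left(z{\left(-10 \right)},6 \right)}\right) + 22720 = \left(-356 - \left(330 - 36\right)\right) + 22720 = \left(-356 - 294\right) + 22720 = -650 + 22720 = 22070$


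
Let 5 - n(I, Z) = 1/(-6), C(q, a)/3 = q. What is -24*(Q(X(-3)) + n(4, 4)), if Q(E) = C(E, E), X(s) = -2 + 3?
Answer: -196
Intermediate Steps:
C(q, a) = 3*q
X(s) = 1
Q(E) = 3*E
n(I, Z) = 31/6 (n(I, Z) = 5 - 1/(-6) = 5 - 1*(-⅙) = 5 + ⅙ = 31/6)
-24*(Q(X(-3)) + n(4, 4)) = -24*(3*1 + 31/6) = -24*(3 + 31/6) = -24*49/6 = -196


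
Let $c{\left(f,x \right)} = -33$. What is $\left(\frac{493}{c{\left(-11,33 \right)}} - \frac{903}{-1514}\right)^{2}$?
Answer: $\frac{513519859609}{2496201444} \approx 205.72$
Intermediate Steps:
$\left(\frac{493}{c{\left(-11,33 \right)}} - \frac{903}{-1514}\right)^{2} = \left(\frac{493}{-33} - \frac{903}{-1514}\right)^{2} = \left(493 \left(- \frac{1}{33}\right) - - \frac{903}{1514}\right)^{2} = \left(- \frac{493}{33} + \frac{903}{1514}\right)^{2} = \left(- \frac{716603}{49962}\right)^{2} = \frac{513519859609}{2496201444}$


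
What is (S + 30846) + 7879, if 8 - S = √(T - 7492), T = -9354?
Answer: 38733 - I*√16846 ≈ 38733.0 - 129.79*I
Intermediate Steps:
S = 8 - I*√16846 (S = 8 - √(-9354 - 7492) = 8 - √(-16846) = 8 - I*√16846 ≈ 8.0 - 129.79*I)
(S + 30846) + 7879 = ((8 - I*√16846) + 30846) + 7879 = (30854 - I*√16846) + 7879 = 38733 - I*√16846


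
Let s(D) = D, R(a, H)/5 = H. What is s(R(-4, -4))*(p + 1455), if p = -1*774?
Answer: -13620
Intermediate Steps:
R(a, H) = 5*H
p = -774
s(R(-4, -4))*(p + 1455) = (5*(-4))*(-774 + 1455) = -20*681 = -13620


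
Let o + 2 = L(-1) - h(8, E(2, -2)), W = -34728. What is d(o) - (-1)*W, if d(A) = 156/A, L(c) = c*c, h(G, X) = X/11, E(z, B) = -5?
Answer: -35014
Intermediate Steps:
h(G, X) = X/11 (h(G, X) = X*(1/11) = X/11)
L(c) = c²
o = -6/11 (o = -2 + ((-1)² - (-5)/11) = -2 + (1 - 1*(-5/11)) = -2 + (1 + 5/11) = -2 + 16/11 = -6/11 ≈ -0.54545)
d(o) - (-1)*W = 156/(-6/11) - (-1)*(-34728) = 156*(-11/6) - 1*34728 = -286 - 34728 = -35014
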